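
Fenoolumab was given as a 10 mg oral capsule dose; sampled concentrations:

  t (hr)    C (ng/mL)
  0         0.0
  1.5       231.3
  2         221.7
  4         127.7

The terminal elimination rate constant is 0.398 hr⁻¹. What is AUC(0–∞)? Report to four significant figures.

Trapezoidal AUC_0→4:
  [0→1.5]: (0.0+231.3)/2 × 1.5 = 173.475
  [1.5→2]: (231.3+221.7)/2 × 0.5 = 113.25
  [2→4]: (221.7+127.7)/2 × 2 = 349.4
  Sum = 636.125 ng/mL·hr
Extrapolated tail: C_last / k_e = 127.7 / 0.398 = 320.854
AUC_0→∞ = 636.125 + 320.854 = 956.979 ng/mL·hr

AUC = 957.0 ng/mL·hr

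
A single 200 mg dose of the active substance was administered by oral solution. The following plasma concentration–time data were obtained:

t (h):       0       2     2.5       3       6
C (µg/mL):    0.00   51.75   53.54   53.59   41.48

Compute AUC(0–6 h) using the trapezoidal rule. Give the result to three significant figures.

AUC = 247 µg/mL·h

Trapezoidal AUC_0→6:
  [0→2]: (0.00+51.75)/2 × 2 = 51.75
  [2→2.5]: (51.75+53.54)/2 × 0.5 = 26.3225
  [2.5→3]: (53.54+53.59)/2 × 0.5 = 26.7825
  [3→6]: (53.59+41.48)/2 × 3 = 142.605
  Sum = 247.46 µg/mL·h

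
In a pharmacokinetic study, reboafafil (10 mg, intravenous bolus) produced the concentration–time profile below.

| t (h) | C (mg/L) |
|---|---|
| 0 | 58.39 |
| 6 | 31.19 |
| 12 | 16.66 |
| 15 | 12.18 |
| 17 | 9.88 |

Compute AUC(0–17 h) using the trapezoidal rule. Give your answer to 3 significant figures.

AUC = 478 mg/L·h

Trapezoidal AUC_0→17:
  [0→6]: (58.39+31.19)/2 × 6 = 268.74
  [6→12]: (31.19+16.66)/2 × 6 = 143.55
  [12→15]: (16.66+12.18)/2 × 3 = 43.26
  [15→17]: (12.18+9.88)/2 × 2 = 22.06
  Sum = 477.61 mg/L·h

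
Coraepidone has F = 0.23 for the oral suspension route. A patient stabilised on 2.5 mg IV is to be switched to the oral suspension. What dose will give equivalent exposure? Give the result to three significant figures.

For equal systemic exposure: F × D_ev = D_iv
D_ev = D_iv / F = 2.5 / 0.23 = 10.8696 mg

D_oral = 10.9 mg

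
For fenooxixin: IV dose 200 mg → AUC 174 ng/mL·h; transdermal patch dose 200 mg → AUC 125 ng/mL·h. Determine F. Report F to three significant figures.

F = 0.718

F = (AUC_ev / D_ev) / (AUC_iv / D_iv)
  = (125/200) / (174/200)
  = 0.625 / 0.87 = 0.7184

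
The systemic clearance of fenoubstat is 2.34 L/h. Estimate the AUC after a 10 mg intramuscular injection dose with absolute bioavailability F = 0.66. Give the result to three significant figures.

AUC_0→∞ = F × Dose / CL
        = 0.66 × 10 / 2.34 = 2.82051 mg/L·h

AUC = 2.82 mg/L·h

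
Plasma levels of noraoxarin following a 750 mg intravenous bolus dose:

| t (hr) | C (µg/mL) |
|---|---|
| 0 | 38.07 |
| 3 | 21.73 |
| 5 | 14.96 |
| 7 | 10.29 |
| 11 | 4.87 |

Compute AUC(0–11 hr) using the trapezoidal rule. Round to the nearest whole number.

Trapezoidal AUC_0→11:
  [0→3]: (38.07+21.73)/2 × 3 = 89.7
  [3→5]: (21.73+14.96)/2 × 2 = 36.69
  [5→7]: (14.96+10.29)/2 × 2 = 25.25
  [7→11]: (10.29+4.87)/2 × 4 = 30.32
  Sum = 181.96 µg/mL·hr

AUC = 182 µg/mL·hr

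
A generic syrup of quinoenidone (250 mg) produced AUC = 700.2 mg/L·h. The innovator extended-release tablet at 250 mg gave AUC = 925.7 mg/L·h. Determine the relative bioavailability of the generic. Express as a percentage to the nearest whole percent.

F_rel = 76%

F_rel = (AUC_test/D_test) / (AUC_ref/D_ref)
      = (700.2/250) / (925.7/250)
      = 2.8008 / 3.7028 = 0.7564 = 75.64%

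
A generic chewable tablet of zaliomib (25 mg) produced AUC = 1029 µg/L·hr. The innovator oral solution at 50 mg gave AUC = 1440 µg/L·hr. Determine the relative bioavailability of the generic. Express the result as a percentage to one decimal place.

F_rel = 142.9%

F_rel = (AUC_test/D_test) / (AUC_ref/D_ref)
      = (1029/25) / (1440/50)
      = 41.16 / 28.8 = 1.4292 = 142.92%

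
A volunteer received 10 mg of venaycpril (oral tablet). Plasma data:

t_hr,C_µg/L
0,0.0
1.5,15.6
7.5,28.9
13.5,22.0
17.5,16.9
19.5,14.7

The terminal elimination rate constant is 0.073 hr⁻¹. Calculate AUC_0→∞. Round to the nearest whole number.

Trapezoidal AUC_0→19.5:
  [0→1.5]: (0.0+15.6)/2 × 1.5 = 11.7
  [1.5→7.5]: (15.6+28.9)/2 × 6 = 133.5
  [7.5→13.5]: (28.9+22.0)/2 × 6 = 152.7
  [13.5→17.5]: (22.0+16.9)/2 × 4 = 77.8
  [17.5→19.5]: (16.9+14.7)/2 × 2 = 31.6
  Sum = 407.3 µg/L·hr
Extrapolated tail: C_last / k_e = 14.7 / 0.073 = 201.370
AUC_0→∞ = 407.3 + 201.370 = 608.67 µg/L·hr

AUC = 609 µg/L·hr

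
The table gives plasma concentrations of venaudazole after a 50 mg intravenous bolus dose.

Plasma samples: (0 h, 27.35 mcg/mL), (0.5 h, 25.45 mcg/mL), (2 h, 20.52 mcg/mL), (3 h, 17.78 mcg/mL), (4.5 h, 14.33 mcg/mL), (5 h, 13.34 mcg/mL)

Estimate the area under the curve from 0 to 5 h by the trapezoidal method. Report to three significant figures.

Trapezoidal AUC_0→5:
  [0→0.5]: (27.35+25.45)/2 × 0.5 = 13.2
  [0.5→2]: (25.45+20.52)/2 × 1.5 = 34.4775
  [2→3]: (20.52+17.78)/2 × 1 = 19.15
  [3→4.5]: (17.78+14.33)/2 × 1.5 = 24.0825
  [4.5→5]: (14.33+13.34)/2 × 0.5 = 6.9175
  Sum = 97.8275 mcg/mL·h

AUC = 97.8 mcg/mL·h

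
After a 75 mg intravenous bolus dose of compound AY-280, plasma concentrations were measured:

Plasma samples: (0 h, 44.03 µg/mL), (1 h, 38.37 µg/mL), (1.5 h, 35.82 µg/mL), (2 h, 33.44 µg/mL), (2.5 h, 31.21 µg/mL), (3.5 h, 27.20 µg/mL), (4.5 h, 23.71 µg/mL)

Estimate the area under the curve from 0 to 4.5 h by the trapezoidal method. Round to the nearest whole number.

Trapezoidal AUC_0→4.5:
  [0→1]: (44.03+38.37)/2 × 1 = 41.2
  [1→1.5]: (38.37+35.82)/2 × 0.5 = 18.5475
  [1.5→2]: (35.82+33.44)/2 × 0.5 = 17.315
  [2→2.5]: (33.44+31.21)/2 × 0.5 = 16.1625
  [2.5→3.5]: (31.21+27.20)/2 × 1 = 29.205
  [3.5→4.5]: (27.20+23.71)/2 × 1 = 25.455
  Sum = 147.885 µg/mL·h

AUC = 148 µg/mL·h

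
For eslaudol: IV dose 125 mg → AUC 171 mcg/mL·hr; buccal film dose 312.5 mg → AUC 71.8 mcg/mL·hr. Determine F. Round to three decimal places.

F = 0.168

F = (AUC_ev / D_ev) / (AUC_iv / D_iv)
  = (71.8/312.5) / (171/125)
  = 0.22976 / 1.368 = 0.1680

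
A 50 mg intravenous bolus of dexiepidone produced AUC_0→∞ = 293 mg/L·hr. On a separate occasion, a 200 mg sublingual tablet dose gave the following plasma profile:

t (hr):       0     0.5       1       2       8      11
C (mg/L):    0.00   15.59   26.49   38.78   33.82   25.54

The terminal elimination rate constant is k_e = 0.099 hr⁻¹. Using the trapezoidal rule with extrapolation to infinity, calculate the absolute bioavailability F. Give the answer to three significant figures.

F = 0.522

Trapezoidal AUC_0→11 (sublingual tablet):
  [0→0.5]: (0.00+15.59)/2 × 0.5 = 3.8975
  [0.5→1]: (15.59+26.49)/2 × 0.5 = 10.52
  [1→2]: (26.49+38.78)/2 × 1 = 32.635
  [2→8]: (38.78+33.82)/2 × 6 = 217.8
  [8→11]: (33.82+25.54)/2 × 3 = 89.04
  Sum = 353.8925 mg/L·hr
Tail: C_last/k_e = 25.54/0.099 = 257.980
AUC_0→∞ (sublingual tablet) = 353.8925 + 257.980 = 611.8725 mg/L·hr
F = (AUC_ev/D_ev)/(AUC_iv/D_iv) = (611.8725/200)/(293/50) = 3.0593625/5.86 = 0.5221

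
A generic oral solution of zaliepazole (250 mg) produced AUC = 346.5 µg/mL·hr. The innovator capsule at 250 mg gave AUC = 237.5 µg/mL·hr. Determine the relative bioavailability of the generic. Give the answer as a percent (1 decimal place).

F_rel = 145.9%

F_rel = (AUC_test/D_test) / (AUC_ref/D_ref)
      = (346.5/250) / (237.5/250)
      = 1.386 / 0.95 = 1.4589 = 145.89%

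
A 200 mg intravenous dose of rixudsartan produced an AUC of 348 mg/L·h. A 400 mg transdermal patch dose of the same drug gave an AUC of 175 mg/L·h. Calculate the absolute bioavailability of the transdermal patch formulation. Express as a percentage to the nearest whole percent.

F = 25%

F = (AUC_ev / D_ev) / (AUC_iv / D_iv)
  = (175/400) / (348/200)
  = 0.4375 / 1.74 = 0.2514
  = 25.14%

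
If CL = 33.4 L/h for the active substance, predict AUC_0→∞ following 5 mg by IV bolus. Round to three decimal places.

AUC = 0.150 mg/L·h

AUC_0→∞ = Dose_iv / CL
        = 5 / 33.4 = 0.149701 mg/L·h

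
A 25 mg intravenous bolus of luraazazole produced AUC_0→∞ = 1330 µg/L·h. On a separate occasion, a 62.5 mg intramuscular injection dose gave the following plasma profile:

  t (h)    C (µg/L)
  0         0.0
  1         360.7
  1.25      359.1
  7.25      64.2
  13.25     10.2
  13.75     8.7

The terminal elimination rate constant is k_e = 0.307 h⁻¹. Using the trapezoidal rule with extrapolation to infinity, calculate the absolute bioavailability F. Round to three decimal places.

F = 0.540

Trapezoidal AUC_0→13.75 (intramuscular injection):
  [0→1]: (0.0+360.7)/2 × 1 = 180.35
  [1→1.25]: (360.7+359.1)/2 × 0.25 = 89.975
  [1.25→7.25]: (359.1+64.2)/2 × 6 = 1269.9
  [7.25→13.25]: (64.2+10.2)/2 × 6 = 223.2
  [13.25→13.75]: (10.2+8.7)/2 × 0.5 = 4.725
  Sum = 1768.15 µg/L·h
Tail: C_last/k_e = 8.7/0.307 = 28.339
AUC_0→∞ (intramuscular injection) = 1768.15 + 28.339 = 1796.489 µg/L·h
F = (AUC_ev/D_ev)/(AUC_iv/D_iv) = (1796.489/62.5)/(1330/25) = 28.743824/53.2 = 0.5403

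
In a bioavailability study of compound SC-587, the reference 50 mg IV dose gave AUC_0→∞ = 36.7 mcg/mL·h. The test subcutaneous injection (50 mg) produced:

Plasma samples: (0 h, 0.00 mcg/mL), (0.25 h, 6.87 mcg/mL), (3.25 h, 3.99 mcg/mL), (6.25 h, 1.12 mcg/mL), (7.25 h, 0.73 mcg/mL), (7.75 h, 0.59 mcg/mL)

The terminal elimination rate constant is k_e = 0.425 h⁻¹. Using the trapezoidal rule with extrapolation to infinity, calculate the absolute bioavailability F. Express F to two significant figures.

Trapezoidal AUC_0→7.75 (subcutaneous injection):
  [0→0.25]: (0.00+6.87)/2 × 0.25 = 0.85875
  [0.25→3.25]: (6.87+3.99)/2 × 3 = 16.29
  [3.25→6.25]: (3.99+1.12)/2 × 3 = 7.665
  [6.25→7.25]: (1.12+0.73)/2 × 1 = 0.925
  [7.25→7.75]: (0.73+0.59)/2 × 0.5 = 0.33
  Sum = 26.06875 mcg/mL·h
Tail: C_last/k_e = 0.59/0.425 = 1.388
AUC_0→∞ (subcutaneous injection) = 26.06875 + 1.388 = 27.45675 mcg/mL·h
F = (AUC_ev/D_ev)/(AUC_iv/D_iv) = (27.45675/50)/(36.7/50) = 0.549135/0.734 = 0.7481

F = 0.75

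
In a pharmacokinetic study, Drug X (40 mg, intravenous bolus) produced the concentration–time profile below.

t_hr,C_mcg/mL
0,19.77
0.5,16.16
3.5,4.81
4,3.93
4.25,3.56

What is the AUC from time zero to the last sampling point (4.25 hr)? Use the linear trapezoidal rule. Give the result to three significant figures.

Trapezoidal AUC_0→4.25:
  [0→0.5]: (19.77+16.16)/2 × 0.5 = 8.9825
  [0.5→3.5]: (16.16+4.81)/2 × 3 = 31.455
  [3.5→4]: (4.81+3.93)/2 × 0.5 = 2.185
  [4→4.25]: (3.93+3.56)/2 × 0.25 = 0.93625
  Sum = 43.55875 mcg/mL·hr

AUC = 43.6 mcg/mL·hr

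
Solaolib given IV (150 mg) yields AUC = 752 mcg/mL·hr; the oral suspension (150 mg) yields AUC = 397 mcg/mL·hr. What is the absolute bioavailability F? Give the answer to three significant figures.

F = 0.528

F = (AUC_ev / D_ev) / (AUC_iv / D_iv)
  = (397/150) / (752/150)
  = 2.64667 / 5.01333 = 0.5279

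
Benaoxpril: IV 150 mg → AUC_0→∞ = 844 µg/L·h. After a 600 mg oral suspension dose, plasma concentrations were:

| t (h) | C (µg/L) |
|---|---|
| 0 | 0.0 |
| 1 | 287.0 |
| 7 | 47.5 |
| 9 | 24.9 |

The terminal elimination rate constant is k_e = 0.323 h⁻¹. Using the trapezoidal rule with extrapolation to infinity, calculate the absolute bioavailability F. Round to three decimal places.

Trapezoidal AUC_0→9 (oral suspension):
  [0→1]: (0.0+287.0)/2 × 1 = 143.5
  [1→7]: (287.0+47.5)/2 × 6 = 1003.5
  [7→9]: (47.5+24.9)/2 × 2 = 72.4
  Sum = 1219.4 µg/L·h
Tail: C_last/k_e = 24.9/0.323 = 77.090
AUC_0→∞ (oral suspension) = 1219.4 + 77.090 = 1296.49 µg/L·h
F = (AUC_ev/D_ev)/(AUC_iv/D_iv) = (1296.49/600)/(844/150) = 2.16082/5.62667 = 0.3840

F = 0.384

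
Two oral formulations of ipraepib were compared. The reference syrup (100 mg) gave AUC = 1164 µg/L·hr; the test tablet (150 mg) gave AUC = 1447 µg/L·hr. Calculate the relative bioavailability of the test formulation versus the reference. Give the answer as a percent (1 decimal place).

F_rel = 82.9%

F_rel = (AUC_test/D_test) / (AUC_ref/D_ref)
      = (1447/150) / (1164/100)
      = 9.64667 / 11.64 = 0.8288 = 82.88%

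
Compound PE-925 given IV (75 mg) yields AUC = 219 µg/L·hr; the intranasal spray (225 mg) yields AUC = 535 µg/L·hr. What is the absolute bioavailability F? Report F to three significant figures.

F = (AUC_ev / D_ev) / (AUC_iv / D_iv)
  = (535/225) / (219/75)
  = 2.37778 / 2.92 = 0.8143

F = 0.814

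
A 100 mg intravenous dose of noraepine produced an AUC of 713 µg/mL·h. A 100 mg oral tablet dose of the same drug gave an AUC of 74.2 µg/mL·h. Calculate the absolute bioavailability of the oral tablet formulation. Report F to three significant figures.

F = 0.104

F = (AUC_ev / D_ev) / (AUC_iv / D_iv)
  = (74.2/100) / (713/100)
  = 0.742 / 7.13 = 0.1041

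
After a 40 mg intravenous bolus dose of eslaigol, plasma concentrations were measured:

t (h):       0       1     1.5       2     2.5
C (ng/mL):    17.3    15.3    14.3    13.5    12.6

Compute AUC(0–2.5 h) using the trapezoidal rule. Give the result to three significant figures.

AUC = 37.2 ng/mL·h

Trapezoidal AUC_0→2.5:
  [0→1]: (17.3+15.3)/2 × 1 = 16.3
  [1→1.5]: (15.3+14.3)/2 × 0.5 = 7.4
  [1.5→2]: (14.3+13.5)/2 × 0.5 = 6.95
  [2→2.5]: (13.5+12.6)/2 × 0.5 = 6.525
  Sum = 37.175 ng/mL·h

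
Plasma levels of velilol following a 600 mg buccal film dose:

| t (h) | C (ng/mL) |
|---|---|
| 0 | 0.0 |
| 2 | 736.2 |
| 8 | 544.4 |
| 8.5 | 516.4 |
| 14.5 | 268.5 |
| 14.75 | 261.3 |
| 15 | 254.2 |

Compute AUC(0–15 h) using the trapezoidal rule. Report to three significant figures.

Trapezoidal AUC_0→15:
  [0→2]: (0.0+736.2)/2 × 2 = 736.2
  [2→8]: (736.2+544.4)/2 × 6 = 3841.8
  [8→8.5]: (544.4+516.4)/2 × 0.5 = 265.2
  [8.5→14.5]: (516.4+268.5)/2 × 6 = 2354.7
  [14.5→14.75]: (268.5+261.3)/2 × 0.25 = 66.225
  [14.75→15]: (261.3+254.2)/2 × 0.25 = 64.4375
  Sum = 7328.5625 ng/mL·h

AUC = 7330 ng/mL·h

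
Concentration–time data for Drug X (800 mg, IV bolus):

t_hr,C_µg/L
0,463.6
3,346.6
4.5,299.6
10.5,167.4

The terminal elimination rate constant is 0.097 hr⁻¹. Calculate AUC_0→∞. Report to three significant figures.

Trapezoidal AUC_0→10.5:
  [0→3]: (463.6+346.6)/2 × 3 = 1215.3
  [3→4.5]: (346.6+299.6)/2 × 1.5 = 484.65
  [4.5→10.5]: (299.6+167.4)/2 × 6 = 1401.0
  Sum = 3100.95 µg/L·hr
Extrapolated tail: C_last / k_e = 167.4 / 0.097 = 1725.773
AUC_0→∞ = 3100.95 + 1725.773 = 4826.723 µg/L·hr

AUC = 4830 µg/L·hr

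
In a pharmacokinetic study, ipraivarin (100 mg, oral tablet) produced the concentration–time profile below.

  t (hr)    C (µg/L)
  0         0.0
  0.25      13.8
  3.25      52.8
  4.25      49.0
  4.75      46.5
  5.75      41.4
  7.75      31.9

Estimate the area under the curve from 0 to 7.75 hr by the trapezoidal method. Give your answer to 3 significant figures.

Trapezoidal AUC_0→7.75:
  [0→0.25]: (0.0+13.8)/2 × 0.25 = 1.725
  [0.25→3.25]: (13.8+52.8)/2 × 3 = 99.9
  [3.25→4.25]: (52.8+49.0)/2 × 1 = 50.9
  [4.25→4.75]: (49.0+46.5)/2 × 0.5 = 23.875
  [4.75→5.75]: (46.5+41.4)/2 × 1 = 43.95
  [5.75→7.75]: (41.4+31.9)/2 × 2 = 73.3
  Sum = 293.65 µg/L·hr

AUC = 294 µg/L·hr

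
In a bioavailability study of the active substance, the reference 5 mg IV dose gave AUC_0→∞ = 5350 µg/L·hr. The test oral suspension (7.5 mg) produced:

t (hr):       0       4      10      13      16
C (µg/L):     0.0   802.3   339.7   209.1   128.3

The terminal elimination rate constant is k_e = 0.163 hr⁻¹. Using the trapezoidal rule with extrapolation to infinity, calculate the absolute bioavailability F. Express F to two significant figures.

Trapezoidal AUC_0→16 (oral suspension):
  [0→4]: (0.0+802.3)/2 × 4 = 1604.6
  [4→10]: (802.3+339.7)/2 × 6 = 3426.0
  [10→13]: (339.7+209.1)/2 × 3 = 823.2
  [13→16]: (209.1+128.3)/2 × 3 = 506.1
  Sum = 6359.9 µg/L·hr
Tail: C_last/k_e = 128.3/0.163 = 787.117
AUC_0→∞ (oral suspension) = 6359.9 + 787.117 = 7147.017 µg/L·hr
F = (AUC_ev/D_ev)/(AUC_iv/D_iv) = (7147.017/7.5)/(5350/5) = 952.9356/1070 = 0.8906

F = 0.89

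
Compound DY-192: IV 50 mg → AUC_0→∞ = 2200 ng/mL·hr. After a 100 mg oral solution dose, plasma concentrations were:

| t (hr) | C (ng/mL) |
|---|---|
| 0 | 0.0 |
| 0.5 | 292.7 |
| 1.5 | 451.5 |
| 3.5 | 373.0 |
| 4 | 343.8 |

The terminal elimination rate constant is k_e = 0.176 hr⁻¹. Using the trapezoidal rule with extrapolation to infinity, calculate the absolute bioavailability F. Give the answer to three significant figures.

Trapezoidal AUC_0→4 (oral solution):
  [0→0.5]: (0.0+292.7)/2 × 0.5 = 73.175
  [0.5→1.5]: (292.7+451.5)/2 × 1 = 372.1
  [1.5→3.5]: (451.5+373.0)/2 × 2 = 824.5
  [3.5→4]: (373.0+343.8)/2 × 0.5 = 179.2
  Sum = 1448.975 ng/mL·hr
Tail: C_last/k_e = 343.8/0.176 = 1953.409
AUC_0→∞ (oral solution) = 1448.975 + 1953.409 = 3402.384 ng/mL·hr
F = (AUC_ev/D_ev)/(AUC_iv/D_iv) = (3402.384/100)/(2200/50) = 34.02384/44 = 0.7733

F = 0.773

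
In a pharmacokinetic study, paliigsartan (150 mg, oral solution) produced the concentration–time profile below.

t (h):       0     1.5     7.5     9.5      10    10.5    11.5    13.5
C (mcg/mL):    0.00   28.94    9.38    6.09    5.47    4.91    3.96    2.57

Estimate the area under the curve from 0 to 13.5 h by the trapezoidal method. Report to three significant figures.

AUC = 169 mcg/mL·h

Trapezoidal AUC_0→13.5:
  [0→1.5]: (0.00+28.94)/2 × 1.5 = 21.705
  [1.5→7.5]: (28.94+9.38)/2 × 6 = 114.96
  [7.5→9.5]: (9.38+6.09)/2 × 2 = 15.47
  [9.5→10]: (6.09+5.47)/2 × 0.5 = 2.89
  [10→10.5]: (5.47+4.91)/2 × 0.5 = 2.595
  [10.5→11.5]: (4.91+3.96)/2 × 1 = 4.435
  [11.5→13.5]: (3.96+2.57)/2 × 2 = 6.53
  Sum = 168.585 mcg/mL·h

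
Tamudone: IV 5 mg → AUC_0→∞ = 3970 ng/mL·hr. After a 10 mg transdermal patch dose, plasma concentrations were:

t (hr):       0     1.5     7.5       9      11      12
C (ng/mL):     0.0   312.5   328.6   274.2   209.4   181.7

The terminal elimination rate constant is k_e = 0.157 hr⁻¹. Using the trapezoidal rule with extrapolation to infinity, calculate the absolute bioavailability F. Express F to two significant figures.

F = 0.56

Trapezoidal AUC_0→12 (transdermal patch):
  [0→1.5]: (0.0+312.5)/2 × 1.5 = 234.375
  [1.5→7.5]: (312.5+328.6)/2 × 6 = 1923.3
  [7.5→9]: (328.6+274.2)/2 × 1.5 = 452.1
  [9→11]: (274.2+209.4)/2 × 2 = 483.6
  [11→12]: (209.4+181.7)/2 × 1 = 195.55
  Sum = 3288.925 ng/mL·hr
Tail: C_last/k_e = 181.7/0.157 = 1157.325
AUC_0→∞ (transdermal patch) = 3288.925 + 1157.325 = 4446.25 ng/mL·hr
F = (AUC_ev/D_ev)/(AUC_iv/D_iv) = (4446.25/10)/(3970/5) = 444.625/794 = 0.5600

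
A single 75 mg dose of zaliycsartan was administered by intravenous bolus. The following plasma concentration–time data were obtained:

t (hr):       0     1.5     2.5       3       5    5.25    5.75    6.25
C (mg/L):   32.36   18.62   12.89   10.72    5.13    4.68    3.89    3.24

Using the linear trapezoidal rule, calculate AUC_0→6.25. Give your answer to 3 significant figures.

AUC = 80.9 mg/L·hr

Trapezoidal AUC_0→6.25:
  [0→1.5]: (32.36+18.62)/2 × 1.5 = 38.235
  [1.5→2.5]: (18.62+12.89)/2 × 1 = 15.755
  [2.5→3]: (12.89+10.72)/2 × 0.5 = 5.9025
  [3→5]: (10.72+5.13)/2 × 2 = 15.85
  [5→5.25]: (5.13+4.68)/2 × 0.25 = 1.22625
  [5.25→5.75]: (4.68+3.89)/2 × 0.5 = 2.1425
  [5.75→6.25]: (3.89+3.24)/2 × 0.5 = 1.7825
  Sum = 80.89375 mg/L·hr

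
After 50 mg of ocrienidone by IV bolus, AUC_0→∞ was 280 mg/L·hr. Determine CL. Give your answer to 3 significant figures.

CL = Dose_iv / AUC_0→∞
   = 50 / 280 = 0.178571 L/hr

CL = 0.179 L/hr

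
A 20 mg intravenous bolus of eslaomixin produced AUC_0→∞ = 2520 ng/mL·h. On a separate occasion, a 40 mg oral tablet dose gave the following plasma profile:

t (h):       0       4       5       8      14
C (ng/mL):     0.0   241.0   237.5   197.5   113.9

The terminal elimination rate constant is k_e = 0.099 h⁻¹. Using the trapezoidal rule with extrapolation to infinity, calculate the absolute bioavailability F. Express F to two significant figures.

F = 0.69

Trapezoidal AUC_0→14 (oral tablet):
  [0→4]: (0.0+241.0)/2 × 4 = 482.0
  [4→5]: (241.0+237.5)/2 × 1 = 239.25
  [5→8]: (237.5+197.5)/2 × 3 = 652.5
  [8→14]: (197.5+113.9)/2 × 6 = 934.2
  Sum = 2307.95 ng/mL·h
Tail: C_last/k_e = 113.9/0.099 = 1150.505
AUC_0→∞ (oral tablet) = 2307.95 + 1150.505 = 3458.455 ng/mL·h
F = (AUC_ev/D_ev)/(AUC_iv/D_iv) = (3458.455/40)/(2520/20) = 86.461375/126 = 0.6862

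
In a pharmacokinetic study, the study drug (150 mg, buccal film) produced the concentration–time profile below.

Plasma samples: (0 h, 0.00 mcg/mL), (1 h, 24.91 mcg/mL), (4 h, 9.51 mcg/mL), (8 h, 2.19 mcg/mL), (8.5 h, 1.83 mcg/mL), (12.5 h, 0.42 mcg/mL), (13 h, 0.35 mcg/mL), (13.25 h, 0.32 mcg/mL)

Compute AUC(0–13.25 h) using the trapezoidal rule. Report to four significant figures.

AUC = 93.27 mcg/mL·h

Trapezoidal AUC_0→13.25:
  [0→1]: (0.00+24.91)/2 × 1 = 12.455
  [1→4]: (24.91+9.51)/2 × 3 = 51.63
  [4→8]: (9.51+2.19)/2 × 4 = 23.4
  [8→8.5]: (2.19+1.83)/2 × 0.5 = 1.005
  [8.5→12.5]: (1.83+0.42)/2 × 4 = 4.5
  [12.5→13]: (0.42+0.35)/2 × 0.5 = 0.1925
  [13→13.25]: (0.35+0.32)/2 × 0.25 = 0.08375
  Sum = 93.26625 mcg/mL·h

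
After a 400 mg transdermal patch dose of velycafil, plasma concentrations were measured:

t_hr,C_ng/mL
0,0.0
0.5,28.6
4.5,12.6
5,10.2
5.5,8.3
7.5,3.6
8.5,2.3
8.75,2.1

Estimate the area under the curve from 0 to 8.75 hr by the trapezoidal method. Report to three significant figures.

AUC = 115 ng/mL·hr

Trapezoidal AUC_0→8.75:
  [0→0.5]: (0.0+28.6)/2 × 0.5 = 7.15
  [0.5→4.5]: (28.6+12.6)/2 × 4 = 82.4
  [4.5→5]: (12.6+10.2)/2 × 0.5 = 5.7
  [5→5.5]: (10.2+8.3)/2 × 0.5 = 4.625
  [5.5→7.5]: (8.3+3.6)/2 × 2 = 11.9
  [7.5→8.5]: (3.6+2.3)/2 × 1 = 2.95
  [8.5→8.75]: (2.3+2.1)/2 × 0.25 = 0.55
  Sum = 115.275 ng/mL·hr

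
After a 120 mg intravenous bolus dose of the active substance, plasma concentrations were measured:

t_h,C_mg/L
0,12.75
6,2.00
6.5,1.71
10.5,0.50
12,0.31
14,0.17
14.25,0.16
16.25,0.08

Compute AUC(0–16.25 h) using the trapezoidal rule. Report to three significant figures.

Trapezoidal AUC_0→16.25:
  [0→6]: (12.75+2.00)/2 × 6 = 44.25
  [6→6.5]: (2.00+1.71)/2 × 0.5 = 0.9275
  [6.5→10.5]: (1.71+0.50)/2 × 4 = 4.42
  [10.5→12]: (0.50+0.31)/2 × 1.5 = 0.6075
  [12→14]: (0.31+0.17)/2 × 2 = 0.48
  [14→14.25]: (0.17+0.16)/2 × 0.25 = 0.04125
  [14.25→16.25]: (0.16+0.08)/2 × 2 = 0.24
  Sum = 50.96625 mg/L·h

AUC = 51.0 mg/L·h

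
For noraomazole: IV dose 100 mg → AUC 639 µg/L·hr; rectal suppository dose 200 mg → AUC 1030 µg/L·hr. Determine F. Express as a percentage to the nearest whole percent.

F = (AUC_ev / D_ev) / (AUC_iv / D_iv)
  = (1030/200) / (639/100)
  = 5.15 / 6.39 = 0.8059
  = 80.59%

F = 81%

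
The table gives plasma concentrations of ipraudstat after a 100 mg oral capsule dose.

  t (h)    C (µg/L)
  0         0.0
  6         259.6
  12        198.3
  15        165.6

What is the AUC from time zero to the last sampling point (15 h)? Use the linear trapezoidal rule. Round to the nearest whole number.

AUC = 2698 µg/L·h

Trapezoidal AUC_0→15:
  [0→6]: (0.0+259.6)/2 × 6 = 778.8
  [6→12]: (259.6+198.3)/2 × 6 = 1373.7
  [12→15]: (198.3+165.6)/2 × 3 = 545.85
  Sum = 2698.35 µg/L·h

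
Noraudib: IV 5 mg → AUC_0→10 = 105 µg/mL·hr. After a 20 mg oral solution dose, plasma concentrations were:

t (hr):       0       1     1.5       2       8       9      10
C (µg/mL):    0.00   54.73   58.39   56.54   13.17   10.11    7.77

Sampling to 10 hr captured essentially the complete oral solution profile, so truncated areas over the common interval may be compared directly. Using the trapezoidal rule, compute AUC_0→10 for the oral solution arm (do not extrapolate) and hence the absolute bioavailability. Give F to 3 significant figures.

Trapezoidal AUC_0→10 (oral solution):
  [0→1]: (0.00+54.73)/2 × 1 = 27.365
  [1→1.5]: (54.73+58.39)/2 × 0.5 = 28.28
  [1.5→2]: (58.39+56.54)/2 × 0.5 = 28.7325
  [2→8]: (56.54+13.17)/2 × 6 = 209.13
  [8→9]: (13.17+10.11)/2 × 1 = 11.64
  [9→10]: (10.11+7.77)/2 × 1 = 8.94
  Sum = 314.0875 µg/mL·hr
F = (AUC_ev/D_ev)/(AUC_iv/D_iv) = (314.0875/20)/(105/5) = 15.704375/21 = 0.7478

F = 0.748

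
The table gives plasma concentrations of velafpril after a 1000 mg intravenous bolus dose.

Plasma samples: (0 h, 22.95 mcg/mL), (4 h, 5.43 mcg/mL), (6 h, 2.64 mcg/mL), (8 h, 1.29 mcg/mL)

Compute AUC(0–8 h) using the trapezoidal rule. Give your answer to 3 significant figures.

AUC = 68.8 mcg/mL·h

Trapezoidal AUC_0→8:
  [0→4]: (22.95+5.43)/2 × 4 = 56.76
  [4→6]: (5.43+2.64)/2 × 2 = 8.07
  [6→8]: (2.64+1.29)/2 × 2 = 3.93
  Sum = 68.76 mcg/mL·h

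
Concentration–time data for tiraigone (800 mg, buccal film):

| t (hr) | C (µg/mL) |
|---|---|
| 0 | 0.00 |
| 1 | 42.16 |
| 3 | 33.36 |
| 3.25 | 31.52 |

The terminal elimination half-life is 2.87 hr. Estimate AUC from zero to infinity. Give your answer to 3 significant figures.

AUC = 235 µg/mL·hr

Trapezoidal AUC_0→3.25:
  [0→1]: (0.00+42.16)/2 × 1 = 21.08
  [1→3]: (42.16+33.36)/2 × 2 = 75.52
  [3→3.25]: (33.36+31.52)/2 × 0.25 = 8.11
  Sum = 104.71 µg/mL·hr
k_e = ln2 / t½ = 0.693147 / 2.87 = 0.2415 hr^-1
Extrapolated tail: C_last / k_e = 31.52 / 0.2415 = 130.518
AUC_0→∞ = 104.71 + 130.518 = 235.228 µg/mL·hr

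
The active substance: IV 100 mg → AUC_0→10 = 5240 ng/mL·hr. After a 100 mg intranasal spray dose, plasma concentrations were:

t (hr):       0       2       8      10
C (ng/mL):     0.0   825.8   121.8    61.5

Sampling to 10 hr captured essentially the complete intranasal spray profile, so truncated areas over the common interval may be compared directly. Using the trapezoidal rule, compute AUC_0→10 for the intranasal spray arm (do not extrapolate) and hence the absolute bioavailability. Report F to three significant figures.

F = 0.735

Trapezoidal AUC_0→10 (intranasal spray):
  [0→2]: (0.0+825.8)/2 × 2 = 825.8
  [2→8]: (825.8+121.8)/2 × 6 = 2842.8
  [8→10]: (121.8+61.5)/2 × 2 = 183.3
  Sum = 3851.9 ng/mL·hr
F = (AUC_ev/D_ev)/(AUC_iv/D_iv) = (3851.9/100)/(5240/100) = 38.519/52.4 = 0.7351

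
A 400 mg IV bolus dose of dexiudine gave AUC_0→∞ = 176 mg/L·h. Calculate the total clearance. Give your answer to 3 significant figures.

CL = 2.27 L/h

CL = Dose_iv / AUC_0→∞
   = 400 / 176 = 2.27273 L/h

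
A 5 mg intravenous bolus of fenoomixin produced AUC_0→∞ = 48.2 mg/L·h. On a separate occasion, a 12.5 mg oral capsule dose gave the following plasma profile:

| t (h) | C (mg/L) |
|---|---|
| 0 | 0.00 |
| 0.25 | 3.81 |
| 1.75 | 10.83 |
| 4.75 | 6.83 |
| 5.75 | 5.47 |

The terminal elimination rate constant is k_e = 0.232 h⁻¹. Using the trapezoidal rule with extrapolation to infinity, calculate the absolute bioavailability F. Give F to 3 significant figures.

F = 0.562

Trapezoidal AUC_0→5.75 (oral capsule):
  [0→0.25]: (0.00+3.81)/2 × 0.25 = 0.47625
  [0.25→1.75]: (3.81+10.83)/2 × 1.5 = 10.98
  [1.75→4.75]: (10.83+6.83)/2 × 3 = 26.49
  [4.75→5.75]: (6.83+5.47)/2 × 1 = 6.15
  Sum = 44.09625 mg/L·h
Tail: C_last/k_e = 5.47/0.232 = 23.578
AUC_0→∞ (oral capsule) = 44.09625 + 23.578 = 67.67425 mg/L·h
F = (AUC_ev/D_ev)/(AUC_iv/D_iv) = (67.67425/12.5)/(48.2/5) = 5.41394/9.64 = 0.5616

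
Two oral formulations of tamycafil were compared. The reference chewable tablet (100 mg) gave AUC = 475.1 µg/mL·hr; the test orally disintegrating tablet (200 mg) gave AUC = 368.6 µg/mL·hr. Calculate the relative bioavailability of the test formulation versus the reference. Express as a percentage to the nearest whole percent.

F_rel = 39%

F_rel = (AUC_test/D_test) / (AUC_ref/D_ref)
      = (368.6/200) / (475.1/100)
      = 1.843 / 4.751 = 0.3879 = 38.79%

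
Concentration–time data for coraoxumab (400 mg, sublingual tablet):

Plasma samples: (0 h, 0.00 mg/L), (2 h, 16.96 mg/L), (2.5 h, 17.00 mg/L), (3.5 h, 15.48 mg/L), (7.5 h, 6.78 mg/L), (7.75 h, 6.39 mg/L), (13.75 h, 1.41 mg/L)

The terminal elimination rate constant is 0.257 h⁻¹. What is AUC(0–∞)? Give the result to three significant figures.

AUC = 117 mg/L·h

Trapezoidal AUC_0→13.75:
  [0→2]: (0.00+16.96)/2 × 2 = 16.96
  [2→2.5]: (16.96+17.00)/2 × 0.5 = 8.49
  [2.5→3.5]: (17.00+15.48)/2 × 1 = 16.24
  [3.5→7.5]: (15.48+6.78)/2 × 4 = 44.52
  [7.5→7.75]: (6.78+6.39)/2 × 0.25 = 1.64625
  [7.75→13.75]: (6.39+1.41)/2 × 6 = 23.4
  Sum = 111.25625 mg/L·h
Extrapolated tail: C_last / k_e = 1.41 / 0.257 = 5.486
AUC_0→∞ = 111.25625 + 5.486 = 116.74225 mg/L·h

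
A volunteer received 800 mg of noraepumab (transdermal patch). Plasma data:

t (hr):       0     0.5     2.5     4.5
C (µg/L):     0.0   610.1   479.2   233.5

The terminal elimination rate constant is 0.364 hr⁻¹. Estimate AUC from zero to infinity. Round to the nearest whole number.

AUC = 2596 µg/L·hr

Trapezoidal AUC_0→4.5:
  [0→0.5]: (0.0+610.1)/2 × 0.5 = 152.525
  [0.5→2.5]: (610.1+479.2)/2 × 2 = 1089.3
  [2.5→4.5]: (479.2+233.5)/2 × 2 = 712.7
  Sum = 1954.525 µg/L·hr
Extrapolated tail: C_last / k_e = 233.5 / 0.364 = 641.484
AUC_0→∞ = 1954.525 + 641.484 = 2596.009 µg/L·hr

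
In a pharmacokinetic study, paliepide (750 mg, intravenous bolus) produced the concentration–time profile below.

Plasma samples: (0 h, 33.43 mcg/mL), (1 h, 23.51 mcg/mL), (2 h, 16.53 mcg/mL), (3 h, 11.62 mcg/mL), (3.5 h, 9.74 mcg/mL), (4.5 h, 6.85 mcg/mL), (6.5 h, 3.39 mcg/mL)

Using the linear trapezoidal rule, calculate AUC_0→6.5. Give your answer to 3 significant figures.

Trapezoidal AUC_0→6.5:
  [0→1]: (33.43+23.51)/2 × 1 = 28.47
  [1→2]: (23.51+16.53)/2 × 1 = 20.02
  [2→3]: (16.53+11.62)/2 × 1 = 14.075
  [3→3.5]: (11.62+9.74)/2 × 0.5 = 5.34
  [3.5→4.5]: (9.74+6.85)/2 × 1 = 8.295
  [4.5→6.5]: (6.85+3.39)/2 × 2 = 10.24
  Sum = 86.44 mcg/mL·h

AUC = 86.4 mcg/mL·h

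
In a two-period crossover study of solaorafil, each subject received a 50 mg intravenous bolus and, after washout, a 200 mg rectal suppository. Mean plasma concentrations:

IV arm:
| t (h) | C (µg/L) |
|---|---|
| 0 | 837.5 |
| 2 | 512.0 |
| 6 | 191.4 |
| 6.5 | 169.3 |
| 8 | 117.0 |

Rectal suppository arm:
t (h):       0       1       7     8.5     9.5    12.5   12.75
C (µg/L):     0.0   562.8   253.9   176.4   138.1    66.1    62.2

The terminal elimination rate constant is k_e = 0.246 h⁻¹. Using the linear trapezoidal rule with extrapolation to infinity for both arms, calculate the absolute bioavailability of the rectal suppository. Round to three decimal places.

Trapezoidal AUC_0→8 (IV):
  [0→2]: (837.5+512.0)/2 × 2 = 1349.5
  [2→6]: (512.0+191.4)/2 × 4 = 1406.8
  [6→6.5]: (191.4+169.3)/2 × 0.5 = 90.175
  [6.5→8]: (169.3+117.0)/2 × 1.5 = 214.725
  Sum = 3061.2 µg/L·h
IV tail: 117.0/0.246 = 475.610; AUC_iv,0→∞ = 3061.2 + 475.610 = 3536.81 µg/L·h
Trapezoidal AUC_0→12.75 (rectal suppository):
  [0→1]: (0.0+562.8)/2 × 1 = 281.4
  [1→7]: (562.8+253.9)/2 × 6 = 2450.1
  [7→8.5]: (253.9+176.4)/2 × 1.5 = 322.725
  [8.5→9.5]: (176.4+138.1)/2 × 1 = 157.25
  [9.5→12.5]: (138.1+66.1)/2 × 3 = 306.3
  [12.5→12.75]: (66.1+62.2)/2 × 0.25 = 16.0375
  Sum = 3533.8125 µg/L·h
rectal suppository tail: 62.2/0.246 = 252.846; AUC_ev,0→∞ = 3533.8125 + 252.846 = 3786.6585 µg/L·h
F = (AUC_ev/D_ev)/(AUC_iv/D_iv) = (3786.6585/200)/(3536.81/50) = 18.9333/70.7362 = 0.2677

F = 0.268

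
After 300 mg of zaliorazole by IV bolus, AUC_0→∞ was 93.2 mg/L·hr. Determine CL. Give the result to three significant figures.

CL = Dose_iv / AUC_0→∞
   = 300 / 93.2 = 3.21888 L/hr

CL = 3.22 L/hr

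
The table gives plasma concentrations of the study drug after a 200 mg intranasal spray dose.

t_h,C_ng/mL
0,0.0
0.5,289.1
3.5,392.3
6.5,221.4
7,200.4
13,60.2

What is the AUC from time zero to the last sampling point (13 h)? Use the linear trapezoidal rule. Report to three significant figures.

Trapezoidal AUC_0→13:
  [0→0.5]: (0.0+289.1)/2 × 0.5 = 72.275
  [0.5→3.5]: (289.1+392.3)/2 × 3 = 1022.1
  [3.5→6.5]: (392.3+221.4)/2 × 3 = 920.55
  [6.5→7]: (221.4+200.4)/2 × 0.5 = 105.45
  [7→13]: (200.4+60.2)/2 × 6 = 781.8
  Sum = 2902.175 ng/mL·h

AUC = 2900 ng/mL·h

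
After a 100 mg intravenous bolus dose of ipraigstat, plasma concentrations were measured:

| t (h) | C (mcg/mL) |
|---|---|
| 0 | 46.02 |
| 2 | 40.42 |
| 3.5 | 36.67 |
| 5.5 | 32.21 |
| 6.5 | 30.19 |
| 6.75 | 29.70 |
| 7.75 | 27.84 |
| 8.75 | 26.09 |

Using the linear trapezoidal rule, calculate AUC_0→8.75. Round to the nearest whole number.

Trapezoidal AUC_0→8.75:
  [0→2]: (46.02+40.42)/2 × 2 = 86.44
  [2→3.5]: (40.42+36.67)/2 × 1.5 = 57.8175
  [3.5→5.5]: (36.67+32.21)/2 × 2 = 68.88
  [5.5→6.5]: (32.21+30.19)/2 × 1 = 31.2
  [6.5→6.75]: (30.19+29.70)/2 × 0.25 = 7.48625
  [6.75→7.75]: (29.70+27.84)/2 × 1 = 28.77
  [7.75→8.75]: (27.84+26.09)/2 × 1 = 26.965
  Sum = 307.55875 mcg/mL·h

AUC = 308 mcg/mL·h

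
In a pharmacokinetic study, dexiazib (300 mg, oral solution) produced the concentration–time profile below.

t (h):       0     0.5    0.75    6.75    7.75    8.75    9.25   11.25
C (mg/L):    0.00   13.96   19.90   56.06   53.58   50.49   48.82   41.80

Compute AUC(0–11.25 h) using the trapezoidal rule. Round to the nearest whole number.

AUC = 458 mg/L·h

Trapezoidal AUC_0→11.25:
  [0→0.5]: (0.00+13.96)/2 × 0.5 = 3.49
  [0.5→0.75]: (13.96+19.90)/2 × 0.25 = 4.2325
  [0.75→6.75]: (19.90+56.06)/2 × 6 = 227.88
  [6.75→7.75]: (56.06+53.58)/2 × 1 = 54.82
  [7.75→8.75]: (53.58+50.49)/2 × 1 = 52.035
  [8.75→9.25]: (50.49+48.82)/2 × 0.5 = 24.8275
  [9.25→11.25]: (48.82+41.80)/2 × 2 = 90.62
  Sum = 457.905 mg/L·h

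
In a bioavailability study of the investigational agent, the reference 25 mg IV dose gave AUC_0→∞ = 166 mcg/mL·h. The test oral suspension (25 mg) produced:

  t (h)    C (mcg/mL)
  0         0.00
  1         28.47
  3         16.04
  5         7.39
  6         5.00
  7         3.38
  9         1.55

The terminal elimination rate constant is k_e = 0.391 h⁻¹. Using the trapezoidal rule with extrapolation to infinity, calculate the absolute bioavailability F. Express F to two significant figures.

F = 0.61

Trapezoidal AUC_0→9 (oral suspension):
  [0→1]: (0.00+28.47)/2 × 1 = 14.235
  [1→3]: (28.47+16.04)/2 × 2 = 44.51
  [3→5]: (16.04+7.39)/2 × 2 = 23.43
  [5→6]: (7.39+5.00)/2 × 1 = 6.195
  [6→7]: (5.00+3.38)/2 × 1 = 4.19
  [7→9]: (3.38+1.55)/2 × 2 = 4.93
  Sum = 97.49 mcg/mL·h
Tail: C_last/k_e = 1.55/0.391 = 3.964
AUC_0→∞ (oral suspension) = 97.49 + 3.964 = 101.454 mcg/mL·h
F = (AUC_ev/D_ev)/(AUC_iv/D_iv) = (101.454/25)/(166/25) = 4.05816/6.64 = 0.6112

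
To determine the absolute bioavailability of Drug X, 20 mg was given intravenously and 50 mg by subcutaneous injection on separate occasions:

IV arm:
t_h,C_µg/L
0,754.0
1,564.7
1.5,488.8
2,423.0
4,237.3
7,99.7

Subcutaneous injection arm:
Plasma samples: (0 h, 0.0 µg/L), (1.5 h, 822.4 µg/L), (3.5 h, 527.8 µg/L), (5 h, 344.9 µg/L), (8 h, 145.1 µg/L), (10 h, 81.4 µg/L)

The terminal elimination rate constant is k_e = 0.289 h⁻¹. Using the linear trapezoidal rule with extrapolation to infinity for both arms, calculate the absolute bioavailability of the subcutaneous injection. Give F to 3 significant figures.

Trapezoidal AUC_0→7 (IV):
  [0→1]: (754.0+564.7)/2 × 1 = 659.35
  [1→1.5]: (564.7+488.8)/2 × 0.5 = 263.375
  [1.5→2]: (488.8+423.0)/2 × 0.5 = 227.95
  [2→4]: (423.0+237.3)/2 × 2 = 660.3
  [4→7]: (237.3+99.7)/2 × 3 = 505.5
  Sum = 2316.475 µg/L·h
IV tail: 99.7/0.289 = 344.983; AUC_iv,0→∞ = 2316.475 + 344.983 = 2661.458 µg/L·h
Trapezoidal AUC_0→10 (subcutaneous injection):
  [0→1.5]: (0.0+822.4)/2 × 1.5 = 616.8
  [1.5→3.5]: (822.4+527.8)/2 × 2 = 1350.2
  [3.5→5]: (527.8+344.9)/2 × 1.5 = 654.525
  [5→8]: (344.9+145.1)/2 × 3 = 735.0
  [8→10]: (145.1+81.4)/2 × 2 = 226.5
  Sum = 3583.025 µg/L·h
subcutaneous injection tail: 81.4/0.289 = 281.661; AUC_ev,0→∞ = 3583.025 + 281.661 = 3864.686 µg/L·h
F = (AUC_ev/D_ev)/(AUC_iv/D_iv) = (3864.686/50)/(2661.458/20) = 77.29372/133.0729 = 0.5808

F = 0.581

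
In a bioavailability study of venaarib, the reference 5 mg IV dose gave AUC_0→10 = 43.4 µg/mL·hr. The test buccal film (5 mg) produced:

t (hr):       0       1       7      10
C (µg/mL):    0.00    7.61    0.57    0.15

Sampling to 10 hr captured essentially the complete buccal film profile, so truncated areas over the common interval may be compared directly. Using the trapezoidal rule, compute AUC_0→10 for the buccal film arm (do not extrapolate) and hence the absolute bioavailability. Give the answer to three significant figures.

F = 0.678

Trapezoidal AUC_0→10 (buccal film):
  [0→1]: (0.00+7.61)/2 × 1 = 3.805
  [1→7]: (7.61+0.57)/2 × 6 = 24.54
  [7→10]: (0.57+0.15)/2 × 3 = 1.08
  Sum = 29.425 µg/mL·hr
F = (AUC_ev/D_ev)/(AUC_iv/D_iv) = (29.425/5)/(43.4/5) = 5.885/8.68 = 0.6780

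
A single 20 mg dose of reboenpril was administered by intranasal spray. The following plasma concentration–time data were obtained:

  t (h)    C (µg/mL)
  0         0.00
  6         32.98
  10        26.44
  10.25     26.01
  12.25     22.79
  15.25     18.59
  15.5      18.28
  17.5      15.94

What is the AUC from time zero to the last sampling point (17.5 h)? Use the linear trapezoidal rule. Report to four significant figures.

AUC = 374.0 µg/mL·h

Trapezoidal AUC_0→17.5:
  [0→6]: (0.00+32.98)/2 × 6 = 98.94
  [6→10]: (32.98+26.44)/2 × 4 = 118.84
  [10→10.25]: (26.44+26.01)/2 × 0.25 = 6.55625
  [10.25→12.25]: (26.01+22.79)/2 × 2 = 48.8
  [12.25→15.25]: (22.79+18.59)/2 × 3 = 62.07
  [15.25→15.5]: (18.59+18.28)/2 × 0.25 = 4.60875
  [15.5→17.5]: (18.28+15.94)/2 × 2 = 34.22
  Sum = 374.035 µg/mL·h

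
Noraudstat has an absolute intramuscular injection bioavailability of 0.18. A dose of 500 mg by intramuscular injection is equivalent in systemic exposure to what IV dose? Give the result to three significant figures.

Systemic exposure from an extravascular dose = F × D_ev, so the equivalent IV dose is F × D_ev.
D_iv = F × D_ev = 0.18 × 500 = 90 mg

D_iv = 90.0 mg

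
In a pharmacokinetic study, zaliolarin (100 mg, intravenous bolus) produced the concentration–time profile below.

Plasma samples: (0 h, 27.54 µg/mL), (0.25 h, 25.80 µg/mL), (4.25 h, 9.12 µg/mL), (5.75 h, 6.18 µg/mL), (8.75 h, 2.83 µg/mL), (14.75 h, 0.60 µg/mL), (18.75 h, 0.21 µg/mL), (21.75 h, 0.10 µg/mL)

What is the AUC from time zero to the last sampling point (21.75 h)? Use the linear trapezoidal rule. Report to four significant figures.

AUC = 113.9 µg/mL·h

Trapezoidal AUC_0→21.75:
  [0→0.25]: (27.54+25.80)/2 × 0.25 = 6.6675
  [0.25→4.25]: (25.80+9.12)/2 × 4 = 69.84
  [4.25→5.75]: (9.12+6.18)/2 × 1.5 = 11.475
  [5.75→8.75]: (6.18+2.83)/2 × 3 = 13.515
  [8.75→14.75]: (2.83+0.60)/2 × 6 = 10.29
  [14.75→18.75]: (0.60+0.21)/2 × 4 = 1.62
  [18.75→21.75]: (0.21+0.10)/2 × 3 = 0.465
  Sum = 113.8725 µg/mL·h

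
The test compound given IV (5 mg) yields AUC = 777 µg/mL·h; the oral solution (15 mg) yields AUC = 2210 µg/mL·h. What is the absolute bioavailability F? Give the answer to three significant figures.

F = 0.948

F = (AUC_ev / D_ev) / (AUC_iv / D_iv)
  = (2210/15) / (777/5)
  = 147.333 / 155.4 = 0.9481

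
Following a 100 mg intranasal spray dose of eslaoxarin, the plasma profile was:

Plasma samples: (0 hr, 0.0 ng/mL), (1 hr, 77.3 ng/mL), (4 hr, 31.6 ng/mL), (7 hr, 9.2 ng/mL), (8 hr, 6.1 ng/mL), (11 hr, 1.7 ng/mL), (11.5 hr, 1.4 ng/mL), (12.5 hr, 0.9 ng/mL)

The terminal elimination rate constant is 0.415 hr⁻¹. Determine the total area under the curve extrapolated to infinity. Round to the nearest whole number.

Trapezoidal AUC_0→12.5:
  [0→1]: (0.0+77.3)/2 × 1 = 38.65
  [1→4]: (77.3+31.6)/2 × 3 = 163.35
  [4→7]: (31.6+9.2)/2 × 3 = 61.2
  [7→8]: (9.2+6.1)/2 × 1 = 7.65
  [8→11]: (6.1+1.7)/2 × 3 = 11.7
  [11→11.5]: (1.7+1.4)/2 × 0.5 = 0.775
  [11.5→12.5]: (1.4+0.9)/2 × 1 = 1.15
  Sum = 284.475 ng/mL·hr
Extrapolated tail: C_last / k_e = 0.9 / 0.415 = 2.169
AUC_0→∞ = 284.475 + 2.169 = 286.644 ng/mL·hr

AUC = 287 ng/mL·hr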